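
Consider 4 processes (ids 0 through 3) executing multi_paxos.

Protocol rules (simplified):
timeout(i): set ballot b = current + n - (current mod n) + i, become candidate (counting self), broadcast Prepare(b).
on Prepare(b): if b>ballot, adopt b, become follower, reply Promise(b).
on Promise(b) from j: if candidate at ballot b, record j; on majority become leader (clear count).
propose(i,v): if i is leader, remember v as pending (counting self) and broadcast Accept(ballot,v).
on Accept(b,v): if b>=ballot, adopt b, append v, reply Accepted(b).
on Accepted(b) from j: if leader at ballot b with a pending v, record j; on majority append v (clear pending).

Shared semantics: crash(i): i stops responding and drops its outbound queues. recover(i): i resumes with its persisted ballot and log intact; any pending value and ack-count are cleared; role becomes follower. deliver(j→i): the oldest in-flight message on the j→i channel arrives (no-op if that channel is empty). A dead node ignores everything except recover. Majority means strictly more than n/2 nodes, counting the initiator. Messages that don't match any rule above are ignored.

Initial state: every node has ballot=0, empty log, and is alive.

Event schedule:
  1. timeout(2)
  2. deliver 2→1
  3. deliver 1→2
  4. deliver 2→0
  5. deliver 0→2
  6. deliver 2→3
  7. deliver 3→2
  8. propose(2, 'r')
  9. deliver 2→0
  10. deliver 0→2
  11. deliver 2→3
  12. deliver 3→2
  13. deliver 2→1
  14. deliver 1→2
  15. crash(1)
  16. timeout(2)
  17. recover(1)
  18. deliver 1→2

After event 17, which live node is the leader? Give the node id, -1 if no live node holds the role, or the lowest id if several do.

-1

after 1 — timeout(2): n2:cand/b6/[-]
after 2 — deliver 2→1: n1:foll/b6/[-]
after 3 — deliver 1→2: ·
after 4 — deliver 2→0: n0:foll/b6/[-]
after 5 — deliver 0→2: n2:lead/b6/[-]
after 6 — deliver 2→3: n3:foll/b6/[-]
after 7 — deliver 3→2: ·
after 8 — propose(2,'r'): ·
after 9 — deliver 2→0: n0:foll/b6/[r]
after 10 — deliver 0→2: ·
after 11 — deliver 2→3: n3:foll/b6/[r]
after 12 — deliver 3→2: n2:lead/b6/[r]
after 13 — deliver 2→1: n1:foll/b6/[r]
after 14 — deliver 1→2: ·
after 15 — crash(1): n1:✗foll/b6/[r]
after 16 — timeout(2): n2:cand/b10/[r]
after 17 — recover(1): n1:foll/b6/[r]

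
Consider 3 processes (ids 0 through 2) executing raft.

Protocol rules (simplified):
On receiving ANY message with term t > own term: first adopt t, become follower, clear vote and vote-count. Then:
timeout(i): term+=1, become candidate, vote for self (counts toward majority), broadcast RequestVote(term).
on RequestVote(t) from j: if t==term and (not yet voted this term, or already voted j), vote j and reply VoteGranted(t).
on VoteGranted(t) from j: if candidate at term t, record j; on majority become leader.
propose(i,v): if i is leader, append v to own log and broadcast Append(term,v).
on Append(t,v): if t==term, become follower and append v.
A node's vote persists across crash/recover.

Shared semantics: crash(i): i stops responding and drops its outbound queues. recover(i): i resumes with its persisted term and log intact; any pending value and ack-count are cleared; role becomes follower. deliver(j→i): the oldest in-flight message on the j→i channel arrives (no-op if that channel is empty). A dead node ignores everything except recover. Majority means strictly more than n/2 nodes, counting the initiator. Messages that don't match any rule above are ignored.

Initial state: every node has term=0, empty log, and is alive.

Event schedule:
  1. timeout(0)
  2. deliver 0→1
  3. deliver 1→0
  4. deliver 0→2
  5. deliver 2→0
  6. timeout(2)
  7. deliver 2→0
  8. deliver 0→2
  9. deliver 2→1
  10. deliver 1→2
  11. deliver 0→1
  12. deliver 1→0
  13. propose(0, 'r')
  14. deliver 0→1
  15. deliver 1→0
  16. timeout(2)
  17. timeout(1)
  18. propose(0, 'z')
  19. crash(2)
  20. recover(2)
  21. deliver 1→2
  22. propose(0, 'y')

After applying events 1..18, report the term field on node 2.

after 1 — timeout(0): n0:cand/t1/[-]
after 2 — deliver 0→1: n1:foll/t1/[-]
after 3 — deliver 1→0: n0:lead/t1/[-]
after 4 — deliver 0→2: n2:foll/t1/[-]
after 5 — deliver 2→0: ·
after 6 — timeout(2): n2:cand/t2/[-]
after 7 — deliver 2→0: n0:foll/t2/[-]
after 8 — deliver 0→2: n2:lead/t2/[-]
after 9 — deliver 2→1: n1:foll/t2/[-]
after 10 — deliver 1→2: ·
after 11 — deliver 0→1: ·
after 12 — deliver 1→0: ·
after 13 — propose(0,'r'): ·
after 14 — deliver 0→1: ·
after 15 — deliver 1→0: ·
after 16 — timeout(2): n2:cand/t3/[-]
after 17 — timeout(1): n1:cand/t3/[-]
after 18 — propose(0,'z'): ·

3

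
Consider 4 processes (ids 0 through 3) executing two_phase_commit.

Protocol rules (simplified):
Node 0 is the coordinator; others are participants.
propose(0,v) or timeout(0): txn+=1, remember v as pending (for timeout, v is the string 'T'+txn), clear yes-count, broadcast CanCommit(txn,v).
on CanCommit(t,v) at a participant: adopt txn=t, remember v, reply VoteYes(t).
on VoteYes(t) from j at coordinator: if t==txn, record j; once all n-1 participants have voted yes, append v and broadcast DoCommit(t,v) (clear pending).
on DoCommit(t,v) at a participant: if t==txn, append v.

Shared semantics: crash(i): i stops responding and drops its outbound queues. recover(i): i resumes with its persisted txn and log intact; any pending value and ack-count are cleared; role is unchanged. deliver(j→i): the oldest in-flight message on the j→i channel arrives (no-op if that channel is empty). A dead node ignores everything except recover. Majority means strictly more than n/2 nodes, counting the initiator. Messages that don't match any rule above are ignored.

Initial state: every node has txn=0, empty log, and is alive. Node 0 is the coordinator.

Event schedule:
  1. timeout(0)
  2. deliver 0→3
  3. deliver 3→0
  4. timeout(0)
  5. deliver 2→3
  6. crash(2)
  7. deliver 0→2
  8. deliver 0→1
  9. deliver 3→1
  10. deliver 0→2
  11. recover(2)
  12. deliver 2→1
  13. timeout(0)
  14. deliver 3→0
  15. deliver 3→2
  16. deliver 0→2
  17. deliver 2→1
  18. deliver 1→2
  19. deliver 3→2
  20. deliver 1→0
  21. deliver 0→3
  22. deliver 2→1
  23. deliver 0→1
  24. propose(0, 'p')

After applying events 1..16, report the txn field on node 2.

1

1. timeout(0):  <0:coor t1 ->
2. deliver 0→3:  <3:part t1 ->
3. deliver 3→0:  nop
4. timeout(0):  <0:coor t2 ->
5. deliver 2→3:  nop
6. crash(2):  <2:✗part t0 ->
7. deliver 0→2:  nop
8. deliver 0→1:  <1:part t1 ->
9. deliver 3→1:  nop
10. deliver 0→2:  nop
11. recover(2):  <2:part t0 ->
12. deliver 2→1:  nop
13. timeout(0):  <0:coor t3 ->
14. deliver 3→0:  nop
15. deliver 3→2:  nop
16. deliver 0→2:  <2:part t1 ->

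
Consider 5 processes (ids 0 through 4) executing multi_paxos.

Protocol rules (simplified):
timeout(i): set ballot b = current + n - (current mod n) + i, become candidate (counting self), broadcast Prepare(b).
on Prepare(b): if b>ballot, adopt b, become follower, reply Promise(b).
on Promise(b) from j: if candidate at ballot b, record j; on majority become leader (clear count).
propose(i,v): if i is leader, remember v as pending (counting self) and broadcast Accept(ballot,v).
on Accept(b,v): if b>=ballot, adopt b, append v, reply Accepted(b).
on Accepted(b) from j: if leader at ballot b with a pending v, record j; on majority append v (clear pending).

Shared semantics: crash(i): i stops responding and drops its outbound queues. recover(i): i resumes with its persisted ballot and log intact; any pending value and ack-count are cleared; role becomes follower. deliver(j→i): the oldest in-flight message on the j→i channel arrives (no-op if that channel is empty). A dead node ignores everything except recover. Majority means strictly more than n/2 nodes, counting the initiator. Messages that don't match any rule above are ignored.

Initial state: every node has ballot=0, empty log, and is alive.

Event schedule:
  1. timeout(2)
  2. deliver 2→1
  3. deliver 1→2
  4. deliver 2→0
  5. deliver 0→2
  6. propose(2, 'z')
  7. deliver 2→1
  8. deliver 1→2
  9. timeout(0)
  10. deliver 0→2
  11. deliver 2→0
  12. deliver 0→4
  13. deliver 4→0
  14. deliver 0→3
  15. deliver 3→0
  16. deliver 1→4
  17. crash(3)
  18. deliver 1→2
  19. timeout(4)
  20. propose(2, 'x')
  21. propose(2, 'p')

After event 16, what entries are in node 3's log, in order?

empty

e1 timeout(2): 2[cand,b=7,-]
e2 deliver 2→1: 1[foll,b=7,-]
e3 deliver 1→2: ·
e4 deliver 2→0: 0[foll,b=7,-]
e5 deliver 0→2: 2[lead,b=7,-]
e6 propose(2,'z'): ·
e7 deliver 2→1: 1[foll,b=7,z]
e8 deliver 1→2: ·
e9 timeout(0): 0[cand,b=10,-]
e10 deliver 0→2: 2[foll,b=10,-]
e11 deliver 2→0: ·
e12 deliver 0→4: 4[foll,b=10,-]
e13 deliver 4→0: ·
e14 deliver 0→3: 3[foll,b=10,-]
e15 deliver 3→0: 0[lead,b=10,-]
e16 deliver 1→4: ·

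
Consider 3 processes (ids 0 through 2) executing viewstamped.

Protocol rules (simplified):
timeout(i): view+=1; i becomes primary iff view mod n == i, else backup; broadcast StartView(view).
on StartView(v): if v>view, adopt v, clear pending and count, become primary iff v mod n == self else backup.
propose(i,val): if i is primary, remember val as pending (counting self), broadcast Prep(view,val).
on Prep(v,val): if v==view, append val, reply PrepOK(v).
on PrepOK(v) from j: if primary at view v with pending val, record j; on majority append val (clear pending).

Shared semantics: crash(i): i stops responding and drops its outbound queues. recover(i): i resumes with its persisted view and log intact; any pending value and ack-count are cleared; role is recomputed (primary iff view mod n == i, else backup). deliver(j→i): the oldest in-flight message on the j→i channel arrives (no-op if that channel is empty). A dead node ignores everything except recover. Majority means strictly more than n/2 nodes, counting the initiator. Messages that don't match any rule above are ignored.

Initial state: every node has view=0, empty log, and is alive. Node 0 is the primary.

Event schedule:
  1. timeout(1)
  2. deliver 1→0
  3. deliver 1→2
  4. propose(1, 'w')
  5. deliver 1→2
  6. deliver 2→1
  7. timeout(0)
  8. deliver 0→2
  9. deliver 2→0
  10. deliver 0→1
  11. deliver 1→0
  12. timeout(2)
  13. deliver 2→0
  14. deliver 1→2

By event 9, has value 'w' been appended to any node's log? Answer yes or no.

[1] timeout(1) → N1(prim v1 [-])
[2] deliver 1→0 → N0(back v1 [-])
[3] deliver 1→2 → N2(back v1 [-])
[4] propose(1,'w') → ∅
[5] deliver 1→2 → N2(back v1 [w])
[6] deliver 2→1 → N1(prim v1 [w])
[7] timeout(0) → N0(back v2 [-])
[8] deliver 0→2 → N2(prim v2 [w])
[9] deliver 2→0 → ∅

yes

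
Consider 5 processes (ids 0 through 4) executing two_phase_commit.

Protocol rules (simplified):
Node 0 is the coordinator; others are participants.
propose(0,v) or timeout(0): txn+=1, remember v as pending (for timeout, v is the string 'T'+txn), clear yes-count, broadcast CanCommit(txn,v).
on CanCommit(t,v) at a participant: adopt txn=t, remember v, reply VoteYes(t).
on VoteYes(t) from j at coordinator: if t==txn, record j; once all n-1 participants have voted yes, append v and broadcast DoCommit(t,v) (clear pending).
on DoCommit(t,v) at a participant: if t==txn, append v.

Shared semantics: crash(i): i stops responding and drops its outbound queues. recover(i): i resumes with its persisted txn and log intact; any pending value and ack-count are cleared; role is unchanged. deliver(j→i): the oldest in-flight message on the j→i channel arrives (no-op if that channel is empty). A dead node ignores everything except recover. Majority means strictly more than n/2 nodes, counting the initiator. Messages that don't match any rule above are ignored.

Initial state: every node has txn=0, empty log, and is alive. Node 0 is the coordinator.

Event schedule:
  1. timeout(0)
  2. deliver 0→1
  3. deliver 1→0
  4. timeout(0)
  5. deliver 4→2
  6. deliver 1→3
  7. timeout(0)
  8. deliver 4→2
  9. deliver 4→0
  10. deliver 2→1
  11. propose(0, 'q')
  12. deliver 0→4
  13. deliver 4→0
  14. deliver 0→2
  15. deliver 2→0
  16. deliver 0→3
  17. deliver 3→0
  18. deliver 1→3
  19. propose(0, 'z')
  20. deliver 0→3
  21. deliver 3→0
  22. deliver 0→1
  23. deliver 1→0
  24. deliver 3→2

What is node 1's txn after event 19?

1

step 1 timeout(0): 0={coor,t=1,log=-}
step 2 deliver 0→1: 1={part,t=1,log=-}
step 3 deliver 1→0: —
step 4 timeout(0): 0={coor,t=2,log=-}
step 5 deliver 4→2: —
step 6 deliver 1→3: —
step 7 timeout(0): 0={coor,t=3,log=-}
step 8 deliver 4→2: —
step 9 deliver 4→0: —
step 10 deliver 2→1: —
step 11 propose(0,'q'): 0={coor,t=4,log=-}
step 12 deliver 0→4: 4={part,t=1,log=-}
step 13 deliver 4→0: —
step 14 deliver 0→2: 2={part,t=1,log=-}
step 15 deliver 2→0: —
step 16 deliver 0→3: 3={part,t=1,log=-}
step 17 deliver 3→0: —
step 18 deliver 1→3: —
step 19 propose(0,'z'): 0={coor,t=5,log=-}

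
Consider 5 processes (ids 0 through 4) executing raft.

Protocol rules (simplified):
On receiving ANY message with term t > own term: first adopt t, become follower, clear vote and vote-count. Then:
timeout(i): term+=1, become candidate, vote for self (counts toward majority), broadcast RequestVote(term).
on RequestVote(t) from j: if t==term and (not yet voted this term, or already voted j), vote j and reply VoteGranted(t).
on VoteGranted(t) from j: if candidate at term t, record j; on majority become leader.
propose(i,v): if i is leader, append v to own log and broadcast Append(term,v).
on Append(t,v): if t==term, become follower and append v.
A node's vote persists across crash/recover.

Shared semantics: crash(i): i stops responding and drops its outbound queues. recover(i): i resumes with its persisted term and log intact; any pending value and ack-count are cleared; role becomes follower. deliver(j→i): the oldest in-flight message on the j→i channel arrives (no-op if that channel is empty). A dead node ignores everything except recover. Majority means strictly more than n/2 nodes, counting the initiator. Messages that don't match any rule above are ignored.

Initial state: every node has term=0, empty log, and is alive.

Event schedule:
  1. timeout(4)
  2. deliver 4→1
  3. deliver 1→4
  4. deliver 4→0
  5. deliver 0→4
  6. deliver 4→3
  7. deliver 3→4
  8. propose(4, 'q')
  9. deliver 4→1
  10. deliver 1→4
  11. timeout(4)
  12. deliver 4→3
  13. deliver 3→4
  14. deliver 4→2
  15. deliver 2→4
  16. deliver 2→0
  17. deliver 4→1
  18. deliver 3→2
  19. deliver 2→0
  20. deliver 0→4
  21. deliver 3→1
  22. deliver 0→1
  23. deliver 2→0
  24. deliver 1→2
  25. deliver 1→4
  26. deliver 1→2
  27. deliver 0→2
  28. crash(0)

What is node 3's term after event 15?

1

e1 timeout(4): 4[cand,t=1,-]
e2 deliver 4→1: 1[foll,t=1,-]
e3 deliver 1→4: ·
e4 deliver 4→0: 0[foll,t=1,-]
e5 deliver 0→4: 4[lead,t=1,-]
e6 deliver 4→3: 3[foll,t=1,-]
e7 deliver 3→4: ·
e8 propose(4,'q'): 4[lead,t=1,q]
e9 deliver 4→1: 1[foll,t=1,q]
e10 deliver 1→4: ·
e11 timeout(4): 4[cand,t=2,q]
e12 deliver 4→3: 3[foll,t=1,q]
e13 deliver 3→4: ·
e14 deliver 4→2: 2[foll,t=1,-]
e15 deliver 2→4: ·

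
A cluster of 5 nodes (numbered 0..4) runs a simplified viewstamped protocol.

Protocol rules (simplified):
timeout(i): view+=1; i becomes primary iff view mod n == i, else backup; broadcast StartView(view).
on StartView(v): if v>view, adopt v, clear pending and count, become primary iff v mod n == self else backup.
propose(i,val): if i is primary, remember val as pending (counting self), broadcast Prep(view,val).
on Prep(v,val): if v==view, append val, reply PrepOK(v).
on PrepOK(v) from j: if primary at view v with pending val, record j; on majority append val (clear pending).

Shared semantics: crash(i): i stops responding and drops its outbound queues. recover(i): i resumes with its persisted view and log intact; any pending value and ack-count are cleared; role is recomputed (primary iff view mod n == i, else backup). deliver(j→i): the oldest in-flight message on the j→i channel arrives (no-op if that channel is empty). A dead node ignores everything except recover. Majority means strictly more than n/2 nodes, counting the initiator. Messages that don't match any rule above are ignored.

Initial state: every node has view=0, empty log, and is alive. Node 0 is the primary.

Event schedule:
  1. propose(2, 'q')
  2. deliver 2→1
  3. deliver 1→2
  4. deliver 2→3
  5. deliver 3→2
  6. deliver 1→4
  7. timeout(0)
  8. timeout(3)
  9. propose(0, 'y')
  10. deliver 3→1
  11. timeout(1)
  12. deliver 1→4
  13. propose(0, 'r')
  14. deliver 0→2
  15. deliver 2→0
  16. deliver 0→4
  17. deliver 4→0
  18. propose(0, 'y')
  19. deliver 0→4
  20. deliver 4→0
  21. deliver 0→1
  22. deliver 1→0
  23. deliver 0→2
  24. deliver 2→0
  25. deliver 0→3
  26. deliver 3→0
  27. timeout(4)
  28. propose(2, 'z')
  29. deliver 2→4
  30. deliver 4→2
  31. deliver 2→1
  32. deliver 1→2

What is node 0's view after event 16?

1

step 1 propose(2,'q'): —
step 2 deliver 2→1: —
step 3 deliver 1→2: —
step 4 deliver 2→3: —
step 5 deliver 3→2: —
step 6 deliver 1→4: —
step 7 timeout(0): 0={back,v=1,log=-}
step 8 timeout(3): 3={back,v=1,log=-}
step 9 propose(0,'y'): —
step 10 deliver 3→1: 1={prim,v=1,log=-}
step 11 timeout(1): 1={back,v=2,log=-}
step 12 deliver 1→4: 4={back,v=2,log=-}
step 13 propose(0,'r'): —
step 14 deliver 0→2: 2={back,v=1,log=-}
step 15 deliver 2→0: —
step 16 deliver 0→4: —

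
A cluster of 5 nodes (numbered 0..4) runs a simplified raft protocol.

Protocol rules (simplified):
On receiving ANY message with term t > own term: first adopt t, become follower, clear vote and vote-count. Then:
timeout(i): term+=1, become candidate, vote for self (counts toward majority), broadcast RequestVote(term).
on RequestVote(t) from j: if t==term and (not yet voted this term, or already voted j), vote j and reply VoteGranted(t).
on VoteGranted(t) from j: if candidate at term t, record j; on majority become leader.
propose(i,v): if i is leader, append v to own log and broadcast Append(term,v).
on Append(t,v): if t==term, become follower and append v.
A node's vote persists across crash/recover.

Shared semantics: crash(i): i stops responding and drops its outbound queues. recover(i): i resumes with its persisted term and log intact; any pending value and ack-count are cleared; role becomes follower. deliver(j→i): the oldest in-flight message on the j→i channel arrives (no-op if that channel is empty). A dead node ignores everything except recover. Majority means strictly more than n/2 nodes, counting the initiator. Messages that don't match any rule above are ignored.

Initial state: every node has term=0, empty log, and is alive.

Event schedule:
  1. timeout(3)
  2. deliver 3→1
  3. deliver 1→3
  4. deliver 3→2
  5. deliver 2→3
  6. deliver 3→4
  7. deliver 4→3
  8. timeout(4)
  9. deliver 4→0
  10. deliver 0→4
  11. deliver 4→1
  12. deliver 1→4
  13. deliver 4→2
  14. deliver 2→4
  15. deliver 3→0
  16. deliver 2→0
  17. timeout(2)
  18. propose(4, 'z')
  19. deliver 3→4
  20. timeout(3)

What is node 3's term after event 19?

1

1. timeout(3):  <3:cand t1 ->
2. deliver 3→1:  <1:foll t1 ->
3. deliver 1→3:  nop
4. deliver 3→2:  <2:foll t1 ->
5. deliver 2→3:  <3:lead t1 ->
6. deliver 3→4:  <4:foll t1 ->
7. deliver 4→3:  nop
8. timeout(4):  <4:cand t2 ->
9. deliver 4→0:  <0:foll t2 ->
10. deliver 0→4:  nop
11. deliver 4→1:  <1:foll t2 ->
12. deliver 1→4:  <4:lead t2 ->
13. deliver 4→2:  <2:foll t2 ->
14. deliver 2→4:  nop
15. deliver 3→0:  nop
16. deliver 2→0:  nop
17. timeout(2):  <2:cand t3 ->
18. propose(4,'z'):  <4:lead t2 z>
19. deliver 3→4:  nop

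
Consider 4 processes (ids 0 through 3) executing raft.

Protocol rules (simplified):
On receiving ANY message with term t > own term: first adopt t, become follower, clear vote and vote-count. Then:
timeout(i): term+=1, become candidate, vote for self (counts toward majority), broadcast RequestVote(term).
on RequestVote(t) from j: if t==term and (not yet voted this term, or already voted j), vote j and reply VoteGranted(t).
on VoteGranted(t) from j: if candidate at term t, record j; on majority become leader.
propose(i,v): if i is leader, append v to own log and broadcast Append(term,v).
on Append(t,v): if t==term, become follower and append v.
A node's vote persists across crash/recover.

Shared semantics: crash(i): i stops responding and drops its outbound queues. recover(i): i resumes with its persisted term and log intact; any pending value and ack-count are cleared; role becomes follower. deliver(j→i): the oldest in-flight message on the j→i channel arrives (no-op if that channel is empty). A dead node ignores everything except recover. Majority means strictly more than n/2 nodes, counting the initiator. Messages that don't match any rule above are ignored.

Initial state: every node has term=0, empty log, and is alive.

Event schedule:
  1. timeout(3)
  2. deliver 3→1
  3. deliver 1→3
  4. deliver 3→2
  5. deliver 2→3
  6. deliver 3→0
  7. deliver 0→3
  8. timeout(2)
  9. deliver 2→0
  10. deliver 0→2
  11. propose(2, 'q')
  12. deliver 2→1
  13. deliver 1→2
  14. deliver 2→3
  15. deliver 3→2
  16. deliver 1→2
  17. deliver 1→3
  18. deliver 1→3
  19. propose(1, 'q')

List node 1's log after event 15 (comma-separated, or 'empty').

after 1 — timeout(3): n3:cand/t1/[-]
after 2 — deliver 3→1: n1:foll/t1/[-]
after 3 — deliver 1→3: ·
after 4 — deliver 3→2: n2:foll/t1/[-]
after 5 — deliver 2→3: n3:lead/t1/[-]
after 6 — deliver 3→0: n0:foll/t1/[-]
after 7 — deliver 0→3: ·
after 8 — timeout(2): n2:cand/t2/[-]
after 9 — deliver 2→0: n0:foll/t2/[-]
after 10 — deliver 0→2: ·
after 11 — propose(2,'q'): ·
after 12 — deliver 2→1: n1:foll/t2/[-]
after 13 — deliver 1→2: n2:lead/t2/[-]
after 14 — deliver 2→3: n3:foll/t2/[-]
after 15 — deliver 3→2: ·

empty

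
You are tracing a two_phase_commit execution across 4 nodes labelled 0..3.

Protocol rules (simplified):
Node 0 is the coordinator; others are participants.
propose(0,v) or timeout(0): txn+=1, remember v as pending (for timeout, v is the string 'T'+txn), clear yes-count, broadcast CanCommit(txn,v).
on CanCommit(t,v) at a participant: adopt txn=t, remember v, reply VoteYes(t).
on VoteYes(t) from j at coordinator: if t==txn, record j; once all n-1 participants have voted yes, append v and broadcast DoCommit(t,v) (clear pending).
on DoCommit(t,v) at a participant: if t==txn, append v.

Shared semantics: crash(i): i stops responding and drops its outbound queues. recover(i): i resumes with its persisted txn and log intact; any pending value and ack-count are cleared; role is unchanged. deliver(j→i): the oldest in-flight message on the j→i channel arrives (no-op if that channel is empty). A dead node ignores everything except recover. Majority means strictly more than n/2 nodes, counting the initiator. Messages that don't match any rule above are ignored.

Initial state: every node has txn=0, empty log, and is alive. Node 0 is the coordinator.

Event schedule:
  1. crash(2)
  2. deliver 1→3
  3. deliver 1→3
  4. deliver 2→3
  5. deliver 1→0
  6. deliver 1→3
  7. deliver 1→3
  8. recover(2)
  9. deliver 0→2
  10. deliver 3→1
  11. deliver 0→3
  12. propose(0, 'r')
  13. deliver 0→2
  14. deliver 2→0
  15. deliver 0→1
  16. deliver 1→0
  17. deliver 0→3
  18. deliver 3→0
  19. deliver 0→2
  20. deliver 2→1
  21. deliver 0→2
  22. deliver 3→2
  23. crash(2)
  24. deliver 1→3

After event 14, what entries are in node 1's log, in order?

empty

after 1 — crash(2): n2:✗part/t0/[-]
after 2 — deliver 1→3: ·
after 3 — deliver 1→3: ·
after 4 — deliver 2→3: ·
after 5 — deliver 1→0: ·
after 6 — deliver 1→3: ·
after 7 — deliver 1→3: ·
after 8 — recover(2): n2:part/t0/[-]
after 9 — deliver 0→2: ·
after 10 — deliver 3→1: ·
after 11 — deliver 0→3: ·
after 12 — propose(0,'r'): n0:coor/t1/[-]
after 13 — deliver 0→2: n2:part/t1/[-]
after 14 — deliver 2→0: ·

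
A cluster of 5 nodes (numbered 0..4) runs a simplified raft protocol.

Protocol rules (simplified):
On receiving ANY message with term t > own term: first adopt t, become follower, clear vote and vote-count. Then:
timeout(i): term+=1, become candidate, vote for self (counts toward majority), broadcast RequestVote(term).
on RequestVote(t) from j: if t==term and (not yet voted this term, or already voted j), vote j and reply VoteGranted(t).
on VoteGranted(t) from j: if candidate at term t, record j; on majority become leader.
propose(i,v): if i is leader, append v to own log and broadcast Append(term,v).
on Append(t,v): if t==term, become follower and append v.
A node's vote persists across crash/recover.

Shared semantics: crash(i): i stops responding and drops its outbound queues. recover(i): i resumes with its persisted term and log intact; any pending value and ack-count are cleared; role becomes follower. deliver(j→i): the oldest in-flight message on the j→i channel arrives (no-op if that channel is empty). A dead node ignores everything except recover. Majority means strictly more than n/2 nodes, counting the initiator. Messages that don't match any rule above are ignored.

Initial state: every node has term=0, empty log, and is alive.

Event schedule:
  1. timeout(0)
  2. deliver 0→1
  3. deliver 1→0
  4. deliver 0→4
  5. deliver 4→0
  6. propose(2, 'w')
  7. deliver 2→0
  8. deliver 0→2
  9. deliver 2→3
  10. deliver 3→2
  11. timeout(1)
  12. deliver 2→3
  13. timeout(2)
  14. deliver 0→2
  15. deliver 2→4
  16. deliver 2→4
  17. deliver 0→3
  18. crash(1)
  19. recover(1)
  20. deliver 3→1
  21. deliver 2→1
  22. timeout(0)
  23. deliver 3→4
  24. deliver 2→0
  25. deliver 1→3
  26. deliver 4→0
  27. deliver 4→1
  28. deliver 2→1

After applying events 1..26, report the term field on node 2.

2

1. timeout(0):  <0:cand t1 ->
2. deliver 0→1:  <1:foll t1 ->
3. deliver 1→0:  nop
4. deliver 0→4:  <4:foll t1 ->
5. deliver 4→0:  <0:lead t1 ->
6. propose(2,'w'):  nop
7. deliver 2→0:  nop
8. deliver 0→2:  <2:foll t1 ->
9. deliver 2→3:  nop
10. deliver 3→2:  nop
11. timeout(1):  <1:cand t2 ->
12. deliver 2→3:  nop
13. timeout(2):  <2:cand t2 ->
14. deliver 0→2:  nop
15. deliver 2→4:  <4:foll t2 ->
16. deliver 2→4:  nop
17. deliver 0→3:  <3:foll t1 ->
18. crash(1):  <1:✗cand t2 ->
19. recover(1):  <1:foll t2 ->
20. deliver 3→1:  nop
21. deliver 2→1:  nop
22. timeout(0):  <0:cand t2 ->
23. deliver 3→4:  nop
24. deliver 2→0:  nop
25. deliver 1→3:  nop
26. deliver 4→0:  nop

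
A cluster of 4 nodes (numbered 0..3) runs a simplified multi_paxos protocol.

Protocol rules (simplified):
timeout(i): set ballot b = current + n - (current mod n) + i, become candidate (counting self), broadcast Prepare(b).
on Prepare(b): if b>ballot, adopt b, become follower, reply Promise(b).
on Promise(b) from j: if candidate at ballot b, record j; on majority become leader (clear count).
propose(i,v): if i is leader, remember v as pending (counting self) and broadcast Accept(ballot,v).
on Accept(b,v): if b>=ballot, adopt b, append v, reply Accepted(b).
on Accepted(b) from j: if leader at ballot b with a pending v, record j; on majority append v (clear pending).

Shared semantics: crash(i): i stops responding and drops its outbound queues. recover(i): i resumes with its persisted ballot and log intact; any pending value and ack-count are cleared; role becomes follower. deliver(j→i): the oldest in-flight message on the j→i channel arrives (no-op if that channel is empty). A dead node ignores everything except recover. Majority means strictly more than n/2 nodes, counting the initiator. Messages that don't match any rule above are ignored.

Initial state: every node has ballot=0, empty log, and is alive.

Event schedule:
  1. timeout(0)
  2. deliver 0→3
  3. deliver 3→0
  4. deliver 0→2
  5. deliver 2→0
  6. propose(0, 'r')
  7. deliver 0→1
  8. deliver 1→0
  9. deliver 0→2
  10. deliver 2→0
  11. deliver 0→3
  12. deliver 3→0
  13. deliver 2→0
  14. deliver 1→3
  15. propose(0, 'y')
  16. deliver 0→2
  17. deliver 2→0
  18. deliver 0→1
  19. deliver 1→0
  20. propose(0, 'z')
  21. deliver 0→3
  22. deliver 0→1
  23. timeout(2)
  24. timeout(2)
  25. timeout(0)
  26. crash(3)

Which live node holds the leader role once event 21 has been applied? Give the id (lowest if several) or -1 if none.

0

[1] timeout(0) → N0(cand b4 [-])
[2] deliver 0→3 → N3(foll b4 [-])
[3] deliver 3→0 → ∅
[4] deliver 0→2 → N2(foll b4 [-])
[5] deliver 2→0 → N0(lead b4 [-])
[6] propose(0,'r') → ∅
[7] deliver 0→1 → N1(foll b4 [-])
[8] deliver 1→0 → ∅
[9] deliver 0→2 → N2(foll b4 [r])
[10] deliver 2→0 → ∅
[11] deliver 0→3 → N3(foll b4 [r])
[12] deliver 3→0 → N0(lead b4 [r])
[13] deliver 2→0 → ∅
[14] deliver 1→3 → ∅
[15] propose(0,'y') → ∅
[16] deliver 0→2 → N2(foll b4 [r,y])
[17] deliver 2→0 → ∅
[18] deliver 0→1 → N1(foll b4 [r])
[19] deliver 1→0 → N0(lead b4 [r,y])
[20] propose(0,'z') → ∅
[21] deliver 0→3 → N3(foll b4 [r,y])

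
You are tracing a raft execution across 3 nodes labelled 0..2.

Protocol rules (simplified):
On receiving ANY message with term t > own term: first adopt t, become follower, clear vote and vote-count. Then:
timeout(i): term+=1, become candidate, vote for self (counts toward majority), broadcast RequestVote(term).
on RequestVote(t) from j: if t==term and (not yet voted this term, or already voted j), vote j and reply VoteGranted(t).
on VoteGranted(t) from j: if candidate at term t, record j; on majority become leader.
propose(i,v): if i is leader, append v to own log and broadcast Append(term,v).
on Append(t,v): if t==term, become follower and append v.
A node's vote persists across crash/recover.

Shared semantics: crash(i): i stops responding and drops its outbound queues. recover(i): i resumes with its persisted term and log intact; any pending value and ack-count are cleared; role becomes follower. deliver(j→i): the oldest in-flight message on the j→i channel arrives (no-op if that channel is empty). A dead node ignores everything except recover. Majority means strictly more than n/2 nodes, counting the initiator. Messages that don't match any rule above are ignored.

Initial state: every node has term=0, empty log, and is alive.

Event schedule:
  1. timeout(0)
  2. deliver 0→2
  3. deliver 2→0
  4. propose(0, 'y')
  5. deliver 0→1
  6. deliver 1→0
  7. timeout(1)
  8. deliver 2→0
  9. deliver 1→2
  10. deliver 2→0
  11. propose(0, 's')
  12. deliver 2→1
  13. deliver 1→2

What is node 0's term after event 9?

1

step 1 timeout(0): 0={cand,t=1,log=-}
step 2 deliver 0→2: 2={foll,t=1,log=-}
step 3 deliver 2→0: 0={lead,t=1,log=-}
step 4 propose(0,'y'): 0={lead,t=1,log=y}
step 5 deliver 0→1: 1={foll,t=1,log=-}
step 6 deliver 1→0: —
step 7 timeout(1): 1={cand,t=2,log=-}
step 8 deliver 2→0: —
step 9 deliver 1→2: 2={foll,t=2,log=-}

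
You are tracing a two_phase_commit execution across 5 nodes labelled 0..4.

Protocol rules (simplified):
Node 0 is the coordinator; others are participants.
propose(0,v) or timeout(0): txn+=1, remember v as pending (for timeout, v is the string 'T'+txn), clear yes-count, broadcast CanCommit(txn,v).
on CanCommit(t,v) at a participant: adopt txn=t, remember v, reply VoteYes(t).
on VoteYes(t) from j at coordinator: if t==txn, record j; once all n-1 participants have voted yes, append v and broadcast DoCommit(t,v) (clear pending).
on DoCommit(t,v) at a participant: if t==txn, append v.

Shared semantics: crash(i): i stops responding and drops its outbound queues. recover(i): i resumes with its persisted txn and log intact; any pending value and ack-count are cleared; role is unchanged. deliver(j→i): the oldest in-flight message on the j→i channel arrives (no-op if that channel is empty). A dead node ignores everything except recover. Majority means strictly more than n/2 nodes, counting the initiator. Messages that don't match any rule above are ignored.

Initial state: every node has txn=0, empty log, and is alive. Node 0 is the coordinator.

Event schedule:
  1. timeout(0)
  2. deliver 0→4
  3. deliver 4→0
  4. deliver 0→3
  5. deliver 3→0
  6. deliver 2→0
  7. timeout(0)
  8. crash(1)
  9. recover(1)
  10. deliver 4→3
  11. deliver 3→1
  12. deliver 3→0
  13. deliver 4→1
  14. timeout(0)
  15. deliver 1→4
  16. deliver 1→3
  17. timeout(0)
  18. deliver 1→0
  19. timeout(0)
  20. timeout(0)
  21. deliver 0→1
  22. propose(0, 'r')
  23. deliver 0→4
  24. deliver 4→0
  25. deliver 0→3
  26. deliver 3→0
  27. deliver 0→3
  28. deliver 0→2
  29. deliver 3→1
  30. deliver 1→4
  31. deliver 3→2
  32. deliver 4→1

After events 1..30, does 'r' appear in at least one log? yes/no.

1. timeout(0):  <0:coor t1 ->
2. deliver 0→4:  <4:part t1 ->
3. deliver 4→0:  nop
4. deliver 0→3:  <3:part t1 ->
5. deliver 3→0:  nop
6. deliver 2→0:  nop
7. timeout(0):  <0:coor t2 ->
8. crash(1):  <1:✗part t0 ->
9. recover(1):  <1:part t0 ->
10. deliver 4→3:  nop
11. deliver 3→1:  nop
12. deliver 3→0:  nop
13. deliver 4→1:  nop
14. timeout(0):  <0:coor t3 ->
15. deliver 1→4:  nop
16. deliver 1→3:  nop
17. timeout(0):  <0:coor t4 ->
18. deliver 1→0:  nop
19. timeout(0):  <0:coor t5 ->
20. timeout(0):  <0:coor t6 ->
21. deliver 0→1:  <1:part t1 ->
22. propose(0,'r'):  <0:coor t7 ->
23. deliver 0→4:  <4:part t2 ->
24. deliver 4→0:  nop
25. deliver 0→3:  <3:part t2 ->
26. deliver 3→0:  nop
27. deliver 0→3:  <3:part t3 ->
28. deliver 0→2:  <2:part t1 ->
29. deliver 3→1:  nop
30. deliver 1→4:  nop

no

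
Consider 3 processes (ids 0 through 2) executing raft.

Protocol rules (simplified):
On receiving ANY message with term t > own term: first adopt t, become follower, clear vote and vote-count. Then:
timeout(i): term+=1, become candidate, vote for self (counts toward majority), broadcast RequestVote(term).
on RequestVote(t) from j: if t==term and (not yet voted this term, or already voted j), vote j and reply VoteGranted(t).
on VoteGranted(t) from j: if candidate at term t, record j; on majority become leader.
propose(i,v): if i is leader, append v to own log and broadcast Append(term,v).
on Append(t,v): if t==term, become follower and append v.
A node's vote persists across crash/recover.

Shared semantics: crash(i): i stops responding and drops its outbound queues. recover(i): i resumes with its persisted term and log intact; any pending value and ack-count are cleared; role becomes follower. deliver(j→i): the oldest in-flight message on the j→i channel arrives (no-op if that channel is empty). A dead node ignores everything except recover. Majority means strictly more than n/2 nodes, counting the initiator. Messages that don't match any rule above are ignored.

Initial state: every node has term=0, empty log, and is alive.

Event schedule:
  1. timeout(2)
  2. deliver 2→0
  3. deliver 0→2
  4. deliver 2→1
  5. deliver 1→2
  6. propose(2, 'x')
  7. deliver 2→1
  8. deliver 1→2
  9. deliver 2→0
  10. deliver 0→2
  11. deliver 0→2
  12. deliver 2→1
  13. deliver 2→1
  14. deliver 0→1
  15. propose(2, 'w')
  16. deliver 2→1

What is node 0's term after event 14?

1

[1] timeout(2) → N2(cand t1 [-])
[2] deliver 2→0 → N0(foll t1 [-])
[3] deliver 0→2 → N2(lead t1 [-])
[4] deliver 2→1 → N1(foll t1 [-])
[5] deliver 1→2 → ∅
[6] propose(2,'x') → N2(lead t1 [x])
[7] deliver 2→1 → N1(foll t1 [x])
[8] deliver 1→2 → ∅
[9] deliver 2→0 → N0(foll t1 [x])
[10] deliver 0→2 → ∅
[11] deliver 0→2 → ∅
[12] deliver 2→1 → ∅
[13] deliver 2→1 → ∅
[14] deliver 0→1 → ∅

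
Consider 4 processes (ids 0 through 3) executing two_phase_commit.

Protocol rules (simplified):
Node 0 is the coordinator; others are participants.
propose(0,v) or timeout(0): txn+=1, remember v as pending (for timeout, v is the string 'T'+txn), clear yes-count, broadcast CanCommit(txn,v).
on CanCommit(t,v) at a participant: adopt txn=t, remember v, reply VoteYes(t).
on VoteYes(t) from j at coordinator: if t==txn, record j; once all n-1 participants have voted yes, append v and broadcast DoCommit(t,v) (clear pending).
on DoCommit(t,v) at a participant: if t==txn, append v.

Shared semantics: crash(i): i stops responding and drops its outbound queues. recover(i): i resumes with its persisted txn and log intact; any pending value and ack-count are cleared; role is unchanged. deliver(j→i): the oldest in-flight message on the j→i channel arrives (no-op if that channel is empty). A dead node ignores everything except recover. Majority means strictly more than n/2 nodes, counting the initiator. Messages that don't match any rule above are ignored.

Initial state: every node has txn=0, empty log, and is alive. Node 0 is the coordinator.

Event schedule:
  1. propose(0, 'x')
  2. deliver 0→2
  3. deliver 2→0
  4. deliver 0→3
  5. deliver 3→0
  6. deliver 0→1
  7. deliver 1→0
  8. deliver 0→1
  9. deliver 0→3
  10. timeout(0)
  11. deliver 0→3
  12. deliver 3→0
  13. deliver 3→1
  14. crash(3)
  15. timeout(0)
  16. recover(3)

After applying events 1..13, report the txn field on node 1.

1

after 1 — propose(0,'x'): n0:coor/t1/[-]
after 2 — deliver 0→2: n2:part/t1/[-]
after 3 — deliver 2→0: ·
after 4 — deliver 0→3: n3:part/t1/[-]
after 5 — deliver 3→0: ·
after 6 — deliver 0→1: n1:part/t1/[-]
after 7 — deliver 1→0: n0:coor/t1/[x]
after 8 — deliver 0→1: n1:part/t1/[x]
after 9 — deliver 0→3: n3:part/t1/[x]
after 10 — timeout(0): n0:coor/t2/[x]
after 11 — deliver 0→3: n3:part/t2/[x]
after 12 — deliver 3→0: ·
after 13 — deliver 3→1: ·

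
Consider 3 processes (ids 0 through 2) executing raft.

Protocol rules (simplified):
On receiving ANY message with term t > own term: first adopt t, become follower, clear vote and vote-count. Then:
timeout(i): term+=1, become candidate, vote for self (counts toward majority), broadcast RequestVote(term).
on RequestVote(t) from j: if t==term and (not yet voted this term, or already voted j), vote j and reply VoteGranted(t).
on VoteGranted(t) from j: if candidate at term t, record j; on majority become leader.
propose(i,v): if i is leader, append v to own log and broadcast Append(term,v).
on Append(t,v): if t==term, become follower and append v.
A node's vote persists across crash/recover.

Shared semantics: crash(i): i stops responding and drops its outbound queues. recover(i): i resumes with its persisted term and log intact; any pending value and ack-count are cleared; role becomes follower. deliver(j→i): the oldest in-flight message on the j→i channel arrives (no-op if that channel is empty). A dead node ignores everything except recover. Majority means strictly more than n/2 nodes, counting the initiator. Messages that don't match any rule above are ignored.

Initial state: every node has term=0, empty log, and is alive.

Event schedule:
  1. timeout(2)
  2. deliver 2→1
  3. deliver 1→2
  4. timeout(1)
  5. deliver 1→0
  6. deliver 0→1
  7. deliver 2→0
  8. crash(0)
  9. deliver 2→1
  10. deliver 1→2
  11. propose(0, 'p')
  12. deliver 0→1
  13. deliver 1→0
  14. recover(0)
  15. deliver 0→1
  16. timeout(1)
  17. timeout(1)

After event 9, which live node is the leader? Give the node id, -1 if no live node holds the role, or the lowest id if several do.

1

e1 timeout(2): 2[cand,t=1,-]
e2 deliver 2→1: 1[foll,t=1,-]
e3 deliver 1→2: 2[lead,t=1,-]
e4 timeout(1): 1[cand,t=2,-]
e5 deliver 1→0: 0[foll,t=2,-]
e6 deliver 0→1: 1[lead,t=2,-]
e7 deliver 2→0: ·
e8 crash(0): 0[✗foll,t=2,-]
e9 deliver 2→1: ·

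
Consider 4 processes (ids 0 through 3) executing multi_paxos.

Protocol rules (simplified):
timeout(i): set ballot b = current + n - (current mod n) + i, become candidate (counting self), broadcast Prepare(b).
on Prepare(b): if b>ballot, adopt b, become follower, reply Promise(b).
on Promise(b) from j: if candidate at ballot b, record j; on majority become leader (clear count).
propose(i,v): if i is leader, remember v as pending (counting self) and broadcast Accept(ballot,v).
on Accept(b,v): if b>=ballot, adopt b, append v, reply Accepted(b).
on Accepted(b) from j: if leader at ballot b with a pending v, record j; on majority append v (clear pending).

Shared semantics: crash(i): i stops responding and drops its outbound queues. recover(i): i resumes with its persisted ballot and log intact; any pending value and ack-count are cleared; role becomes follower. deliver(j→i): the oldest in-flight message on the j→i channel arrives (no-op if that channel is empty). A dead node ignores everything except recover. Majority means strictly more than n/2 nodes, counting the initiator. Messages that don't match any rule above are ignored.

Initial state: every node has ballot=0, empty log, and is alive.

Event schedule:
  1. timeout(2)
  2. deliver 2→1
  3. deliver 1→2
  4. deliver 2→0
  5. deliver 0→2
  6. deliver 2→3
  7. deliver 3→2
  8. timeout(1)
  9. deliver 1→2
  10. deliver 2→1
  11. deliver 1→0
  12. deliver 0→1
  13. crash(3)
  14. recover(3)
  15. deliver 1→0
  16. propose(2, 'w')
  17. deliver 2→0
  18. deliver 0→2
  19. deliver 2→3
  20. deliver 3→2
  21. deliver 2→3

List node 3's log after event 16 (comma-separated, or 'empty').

e1 timeout(2): 2[cand,b=6,-]
e2 deliver 2→1: 1[foll,b=6,-]
e3 deliver 1→2: ·
e4 deliver 2→0: 0[foll,b=6,-]
e5 deliver 0→2: 2[lead,b=6,-]
e6 deliver 2→3: 3[foll,b=6,-]
e7 deliver 3→2: ·
e8 timeout(1): 1[cand,b=9,-]
e9 deliver 1→2: 2[foll,b=9,-]
e10 deliver 2→1: ·
e11 deliver 1→0: 0[foll,b=9,-]
e12 deliver 0→1: 1[lead,b=9,-]
e13 crash(3): 3[✗foll,b=6,-]
e14 recover(3): 3[foll,b=6,-]
e15 deliver 1→0: ·
e16 propose(2,'w'): ·

empty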